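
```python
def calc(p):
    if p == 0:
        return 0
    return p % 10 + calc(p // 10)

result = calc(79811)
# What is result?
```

Sum of digits of 79811: 1 + 1 + 8 + 9 + 7 = 26

Answer: 26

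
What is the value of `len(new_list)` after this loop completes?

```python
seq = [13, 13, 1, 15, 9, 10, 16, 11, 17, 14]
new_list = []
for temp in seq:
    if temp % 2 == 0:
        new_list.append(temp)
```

Count even numbers in [13, 13, 1, 15, 9, 10, 16, 11, 17, 14]
`new_list` takes the values: [] → [10] → [10, 16] → [10, 16, 14]
So `len(new_list)` = 3

Answer: 3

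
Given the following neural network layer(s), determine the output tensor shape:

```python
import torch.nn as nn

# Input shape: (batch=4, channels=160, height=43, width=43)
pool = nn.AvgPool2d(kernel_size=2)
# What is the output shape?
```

Input: (4, 160, 43, 43) -> Output: (4, 160, 21, 21)

Answer: (4, 160, 21, 21)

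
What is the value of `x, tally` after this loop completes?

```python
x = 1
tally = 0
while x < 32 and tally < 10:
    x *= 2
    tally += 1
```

Double until >= 32 or 10 iterations
`x, tally` takes the values: (1, 0) → (2, 0) → (2, 1) → (4, 1) → (4, 2) → (8, 2) → (8, 3) → (16, 3) → (16, 4) → (32, 4) → (32, 5)

Answer: 32, 5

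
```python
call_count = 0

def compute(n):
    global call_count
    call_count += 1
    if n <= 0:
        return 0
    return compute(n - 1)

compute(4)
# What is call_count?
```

Linear recursion stepping by 1: 5 calls from n=4 down to ≤0.

Answer: 5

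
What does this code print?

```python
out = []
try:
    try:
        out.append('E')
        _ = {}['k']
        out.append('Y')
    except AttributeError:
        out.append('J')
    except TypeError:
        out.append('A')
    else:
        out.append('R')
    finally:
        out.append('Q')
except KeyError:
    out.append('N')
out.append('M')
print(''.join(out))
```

Execution trace: 'E' (try body) → 'Q' (finally) → 'N' (outer except KeyError) → 'M' (after the try/except). Output: EQNM

Answer: EQNM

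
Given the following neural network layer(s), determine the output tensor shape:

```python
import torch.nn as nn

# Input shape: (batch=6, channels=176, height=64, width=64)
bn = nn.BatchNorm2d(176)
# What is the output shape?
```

Input: (6, 176, 64, 64) -> Output: (6, 176, 64, 64)

Answer: (6, 176, 64, 64)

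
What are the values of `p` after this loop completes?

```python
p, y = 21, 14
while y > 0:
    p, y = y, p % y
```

GCD of 21 and 14
`p` takes the values: 21 → 14 → 7

Answer: 7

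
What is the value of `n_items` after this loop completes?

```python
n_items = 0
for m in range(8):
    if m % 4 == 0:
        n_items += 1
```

Count numbers divisible by 4 in range(8)
`n_items` takes the values: 0 → 1 → 2

Answer: 2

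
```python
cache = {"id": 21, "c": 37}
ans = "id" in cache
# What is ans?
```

Trace:
`cache = {"id": 21, "c": 37}` → cache = {'id': 21, 'c': 37}
`ans = "id" in cache` → ans = True
So ans = True

Answer: True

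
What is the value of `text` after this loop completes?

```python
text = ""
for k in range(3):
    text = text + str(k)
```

Concatenate digits 0 to 2
`text` takes the values: "" → "0" → "01" → "012"

Answer: "012"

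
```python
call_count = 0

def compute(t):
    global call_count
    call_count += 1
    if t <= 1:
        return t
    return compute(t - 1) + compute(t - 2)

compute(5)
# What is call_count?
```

Calls(t) = 1 + Calls(t-1) + Calls(t-2); Calls(0)=Calls(1)=1. For t=5 this gives 15.

Answer: 15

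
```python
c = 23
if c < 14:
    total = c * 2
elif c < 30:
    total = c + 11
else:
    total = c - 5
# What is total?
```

Trace:
`c = 23` → c = 23
`if c < 14: ...` → c < 14 is False, c < 30 is True → total = 34
So total = 34

Answer: 34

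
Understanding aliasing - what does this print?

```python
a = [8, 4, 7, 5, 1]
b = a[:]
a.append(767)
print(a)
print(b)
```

Key concept: slice [:] creates copy.
Step by step:
`a = [8, 4, 7, 5, 1]` → a = [8, 4, 7, 5, 1]
`b = a[:]` → b = [8, 4, 7, 5, 1]
`a.append(767)` → a = [8, 4, 7, 5, 1, 767]
`print(a)` → prints [8, 4, 7, 5, 1, 767]
`print(b)` → prints [8, 4, 7, 5, 1]

Answer:
[8, 4, 7, 5, 1, 767]
[8, 4, 7, 5, 1]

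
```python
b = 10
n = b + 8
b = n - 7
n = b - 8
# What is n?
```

Trace:
`b = 10` → b = 10
`n = b + 8` → n = 18
`b = n - 7` → b = 11
`n = b - 8` → n = 3
So n = 3

Answer: 3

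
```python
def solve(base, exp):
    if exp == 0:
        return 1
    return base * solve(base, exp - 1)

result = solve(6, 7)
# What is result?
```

solve(6, 7) = 6 * 6 * 6 * 6 * 6 * 6 * 6 = 279936

Answer: 279936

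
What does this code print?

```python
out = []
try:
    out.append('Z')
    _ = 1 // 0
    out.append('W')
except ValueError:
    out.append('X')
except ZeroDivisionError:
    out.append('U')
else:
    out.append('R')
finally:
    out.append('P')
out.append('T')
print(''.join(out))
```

Execution trace: 'Z' (try body) → 'U' (except ZeroDivisionError) → 'P' (finally) → 'T' (after the try/except). Output: ZUPT

Answer: ZUPT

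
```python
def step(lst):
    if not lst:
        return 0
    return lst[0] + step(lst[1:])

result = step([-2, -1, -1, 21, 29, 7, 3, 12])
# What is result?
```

(-2) + (-1) + (-1) + 21 + 29 + 7 + 3 + 12 + 0 = 68

Answer: 68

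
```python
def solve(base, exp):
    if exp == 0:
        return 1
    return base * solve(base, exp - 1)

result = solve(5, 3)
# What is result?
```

solve(5, 3) = 5 * 5 * 5 = 125

Answer: 125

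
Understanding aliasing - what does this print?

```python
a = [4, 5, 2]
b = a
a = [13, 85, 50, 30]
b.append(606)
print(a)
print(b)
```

Key concept: rebinding vs mutation: a is rebound to a new list, b still points at the original.
Step by step:
`a = [4, 5, 2]` → a = [4, 5, 2]
`b = a` → b = [4, 5, 2] (same object as a)
`a = [13, 85, 50, 30]` → a = [13, 85, 50, 30]
`b.append(606)` → b = [4, 5, 2, 606]
`print(a)` → prints [13, 85, 50, 30]
`print(b)` → prints [4, 5, 2, 606]

Answer:
[13, 85, 50, 30]
[4, 5, 2, 606]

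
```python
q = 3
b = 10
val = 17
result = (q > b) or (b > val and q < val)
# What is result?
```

Trace:
`q = 3` → q = 3
`b = 10` → b = 10
`val = 17` → val = 17
`result = (q > b) or (b > val and q < val)` → result = False
So result = False

Answer: False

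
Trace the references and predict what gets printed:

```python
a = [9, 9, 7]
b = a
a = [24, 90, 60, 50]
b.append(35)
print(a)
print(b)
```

Key concept: rebinding vs mutation: a is rebound to a new list, b still points at the original.
Step by step:
`a = [9, 9, 7]` → a = [9, 9, 7]
`b = a` → b = [9, 9, 7] (same object as a)
`a = [24, 90, 60, 50]` → a = [24, 90, 60, 50]
`b.append(35)` → b = [9, 9, 7, 35]
`print(a)` → prints [24, 90, 60, 50]
`print(b)` → prints [9, 9, 7, 35]

Answer:
[24, 90, 60, 50]
[9, 9, 7, 35]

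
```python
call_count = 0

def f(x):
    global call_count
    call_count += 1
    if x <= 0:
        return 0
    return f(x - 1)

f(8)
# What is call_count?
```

Linear recursion stepping by 1: 9 calls from x=8 down to ≤0.

Answer: 9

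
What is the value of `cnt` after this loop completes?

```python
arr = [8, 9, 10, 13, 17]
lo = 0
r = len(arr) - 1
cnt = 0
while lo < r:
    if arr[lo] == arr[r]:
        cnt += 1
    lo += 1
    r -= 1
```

Count matching pairs from ends
`cnt` takes the values: 0

Answer: 0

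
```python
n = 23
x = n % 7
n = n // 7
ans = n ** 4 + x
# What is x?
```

Trace:
`n = 23` → n = 23
`x = n % 7` → x = 2
`n = n // 7` → n = 3
`ans = n ** 4 + x` → ans = 83
So x = 2

Answer: 2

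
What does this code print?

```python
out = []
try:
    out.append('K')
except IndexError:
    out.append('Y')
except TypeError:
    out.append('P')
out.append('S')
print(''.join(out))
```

Execution trace: 'K' (try body, no exception) → 'S' (after the try/except). Output: KS

Answer: KS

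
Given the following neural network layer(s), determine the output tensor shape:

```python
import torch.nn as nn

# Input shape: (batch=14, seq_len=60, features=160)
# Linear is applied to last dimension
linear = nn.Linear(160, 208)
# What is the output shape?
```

Input: (14, 60, 160) -> Output: (14, 60, 208)

Answer: (14, 60, 208)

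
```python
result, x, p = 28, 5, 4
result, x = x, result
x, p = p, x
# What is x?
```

Trace:
`result, x, p = 28, 5, 4` → result = 28; x = 5; p = 4
`result, x = x, result` → result = 5; x = 28
`x, p = p, x` → x = 4; p = 28
So x = 4

Answer: 4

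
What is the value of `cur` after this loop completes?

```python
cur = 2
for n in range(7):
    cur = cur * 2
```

Multiply by 2, 7 times: 2 * 2^7 = 256
`cur` takes the values: 2 → 4 → 8 → 16 → 32 → 64 → 128 → 256

Answer: 256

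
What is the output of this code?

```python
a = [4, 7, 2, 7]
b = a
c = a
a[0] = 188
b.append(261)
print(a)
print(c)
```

Key concept: multiple aliases.
Step by step:
`a = [4, 7, 2, 7]` → a = [4, 7, 2, 7]
`b = a` → b = [4, 7, 2, 7] (same object as a)
`c = a` → c = [4, 7, 2, 7] (same object as a, b)
`a[0] = 188` → a = [188, 7, 2, 7] (same object as b, c); b = [188, 7, 2, 7] (same object as a, c); c = [188, 7, 2, 7] (same object as a, b)
`b.append(261)` → a = [188, 7, 2, 7, 261] (same object as b, c); b = [188, 7, 2, 7, 261] (same object as a, c); c = [188, 7, 2, 7, 261] (same object as a, b)
`print(a)` → prints [188, 7, 2, 7, 261]
`print(c)` → prints [188, 7, 2, 7, 261]

Answer:
[188, 7, 2, 7, 261]
[188, 7, 2, 7, 261]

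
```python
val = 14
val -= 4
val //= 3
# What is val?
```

Trace:
`val = 14` → val = 14
`val -= 4` → val = 10
`val //= 3` → val = 3
So val = 3

Answer: 3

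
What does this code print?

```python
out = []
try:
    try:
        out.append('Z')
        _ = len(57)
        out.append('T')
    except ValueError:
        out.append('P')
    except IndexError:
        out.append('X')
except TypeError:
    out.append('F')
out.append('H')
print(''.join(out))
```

Execution trace: 'Z' (try body) → 'F' (outer except TypeError) → 'H' (after the try/except). Output: ZFH

Answer: ZFH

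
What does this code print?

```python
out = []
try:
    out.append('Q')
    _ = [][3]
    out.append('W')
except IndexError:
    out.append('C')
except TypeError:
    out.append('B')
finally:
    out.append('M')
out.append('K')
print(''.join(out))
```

Execution trace: 'Q' (try body) → 'C' (except IndexError) → 'M' (finally) → 'K' (after the try/except). Output: QCMK

Answer: QCMK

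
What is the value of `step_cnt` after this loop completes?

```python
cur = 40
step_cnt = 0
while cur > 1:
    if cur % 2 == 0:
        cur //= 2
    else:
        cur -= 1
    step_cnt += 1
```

Steps to reduce 40 to 1
`step_cnt` takes the values: 0 → 1 → 2 → 3 → 4 → 5 → 6

Answer: 6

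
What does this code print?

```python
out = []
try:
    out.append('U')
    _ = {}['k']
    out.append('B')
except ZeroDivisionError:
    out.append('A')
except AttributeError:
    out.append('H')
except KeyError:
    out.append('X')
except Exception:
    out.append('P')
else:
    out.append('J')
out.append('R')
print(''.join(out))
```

Execution trace: 'U' (try body) → 'X' (except KeyError) → 'R' (after the try/except). Output: UXR

Answer: UXR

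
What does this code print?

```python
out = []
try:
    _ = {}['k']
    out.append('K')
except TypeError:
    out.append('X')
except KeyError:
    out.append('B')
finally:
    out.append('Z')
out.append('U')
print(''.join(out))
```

Execution trace: 'B' (except KeyError) → 'Z' (finally) → 'U' (after the try/except). Output: BZU

Answer: BZU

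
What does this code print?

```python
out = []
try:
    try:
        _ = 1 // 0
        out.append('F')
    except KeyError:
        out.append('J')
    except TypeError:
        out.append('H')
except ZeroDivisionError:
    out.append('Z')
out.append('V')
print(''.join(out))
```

Execution trace: 'Z' (outer except ZeroDivisionError) → 'V' (after the try/except). Output: ZV

Answer: ZV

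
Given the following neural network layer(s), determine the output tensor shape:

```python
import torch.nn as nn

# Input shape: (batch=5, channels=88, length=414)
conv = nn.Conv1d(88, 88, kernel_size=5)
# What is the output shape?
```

Input: (5, 88, 414) -> Output: (5, 88, 410)

Answer: (5, 88, 410)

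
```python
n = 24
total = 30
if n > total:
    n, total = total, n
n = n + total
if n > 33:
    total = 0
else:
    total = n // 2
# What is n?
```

Trace:
`n = 24` → n = 24
`total = 30` → total = 30
`if n > total: ...` → n > total is False → no variable changes
`n = n + total` → n = 54
`if n > 33: ...` → n > 33 is True → total = 0
So n = 54

Answer: 54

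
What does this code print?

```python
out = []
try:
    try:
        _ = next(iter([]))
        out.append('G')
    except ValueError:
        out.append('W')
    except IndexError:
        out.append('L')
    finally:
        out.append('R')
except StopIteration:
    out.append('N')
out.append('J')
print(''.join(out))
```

Execution trace: 'R' (finally) → 'N' (outer except StopIteration) → 'J' (after the try/except). Output: RNJ

Answer: RNJ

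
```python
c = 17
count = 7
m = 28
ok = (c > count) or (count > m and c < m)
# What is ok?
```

Trace:
`c = 17` → c = 17
`count = 7` → count = 7
`m = 28` → m = 28
`ok = (c > count) or (count > m and c < m)` → ok = True
So ok = True

Answer: True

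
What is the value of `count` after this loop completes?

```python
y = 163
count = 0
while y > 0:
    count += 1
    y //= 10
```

Count digits by repeated division by 10
`count` takes the values: 0 → 1 → 2 → 3

Answer: 3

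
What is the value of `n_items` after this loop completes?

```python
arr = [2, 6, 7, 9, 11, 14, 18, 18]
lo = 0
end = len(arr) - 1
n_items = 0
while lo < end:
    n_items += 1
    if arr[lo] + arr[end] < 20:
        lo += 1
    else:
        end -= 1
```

Steps to find pair summing to 20
`n_items` takes the values: 0 → 1 → 2 → 3 → 4 → 5 → 6 → 7

Answer: 7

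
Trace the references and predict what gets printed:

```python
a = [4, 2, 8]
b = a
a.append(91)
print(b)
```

Key concept: basic list aliasing.
Step by step:
`a = [4, 2, 8]` → a = [4, 2, 8]
`b = a` → b = [4, 2, 8] (same object as a)
`a.append(91)` → a = [4, 2, 8, 91] (same object as b); b = [4, 2, 8, 91] (same object as a)
`print(b)` → prints [4, 2, 8, 91]

Answer: [4, 2, 8, 91]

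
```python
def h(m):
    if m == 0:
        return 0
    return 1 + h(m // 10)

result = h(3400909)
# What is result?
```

Count of digits of 3400909: 7

Answer: 7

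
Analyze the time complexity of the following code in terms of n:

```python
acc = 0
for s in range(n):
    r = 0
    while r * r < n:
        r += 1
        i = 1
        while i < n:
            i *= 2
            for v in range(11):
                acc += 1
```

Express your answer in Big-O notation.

Each loop level contributes: n × √n × log n × 1. Multiplying the contributions gives O(n√n log n).

Answer: O(n√n log n)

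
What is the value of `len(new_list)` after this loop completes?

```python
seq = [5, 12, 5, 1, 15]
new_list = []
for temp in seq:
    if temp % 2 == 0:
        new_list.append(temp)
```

Count even numbers in [5, 12, 5, 1, 15]
`new_list` takes the values: [] → [12]
So `len(new_list)` = 1

Answer: 1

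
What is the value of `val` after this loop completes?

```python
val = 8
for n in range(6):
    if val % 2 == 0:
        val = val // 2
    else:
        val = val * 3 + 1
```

Collatz-style transformation from 8
`val` takes the values: 8 → 4 → 2 → 1 → 4 → 2 → 1

Answer: 1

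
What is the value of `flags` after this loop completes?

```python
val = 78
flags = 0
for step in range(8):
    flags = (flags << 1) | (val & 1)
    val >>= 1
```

Reverse lowest 8 bits of 78
`flags` takes the values: 0 → 1 → 3 → 7 → 14 → 28 → 57 → 114

Answer: 114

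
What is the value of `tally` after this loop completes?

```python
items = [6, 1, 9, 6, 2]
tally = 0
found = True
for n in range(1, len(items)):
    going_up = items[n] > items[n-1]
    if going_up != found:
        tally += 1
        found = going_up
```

Count direction changes in [6, 1, 9, 6, 2]
`tally` takes the values: 0 → 1 → 2 → 3

Answer: 3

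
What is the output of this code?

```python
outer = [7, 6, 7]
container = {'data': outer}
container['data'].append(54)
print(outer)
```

Key concept: dict holds reference to list.
Step by step:
`outer = [7, 6, 7]` → outer = [7, 6, 7]
`container = {'data': outer}` → container = {'data': [7, 6, 7]}
`container['data'].append(54)` → outer = [7, 6, 7, 54]; container = {'data': [7, 6, 7, 54]}
`print(outer)` → prints [7, 6, 7, 54]

Answer: [7, 6, 7, 54]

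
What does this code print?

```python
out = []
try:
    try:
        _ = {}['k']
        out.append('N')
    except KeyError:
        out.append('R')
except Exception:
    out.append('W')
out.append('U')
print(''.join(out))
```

Execution trace: 'R' (inner except KeyError) → 'U' (after the try/except). Output: RU

Answer: RU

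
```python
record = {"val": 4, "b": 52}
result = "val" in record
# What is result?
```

Trace:
`record = {"val": 4, "b": 52}` → record = {'val': 4, 'b': 52}
`result = "val" in record` → result = True
So result = True

Answer: True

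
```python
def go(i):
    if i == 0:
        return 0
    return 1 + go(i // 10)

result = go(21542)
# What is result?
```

Count of digits of 21542: 5

Answer: 5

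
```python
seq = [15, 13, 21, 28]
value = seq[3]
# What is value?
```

Trace:
`seq = [15, 13, 21, 28]` → seq = [15, 13, 21, 28]
`value = seq[3]` → value = 28
So value = 28

Answer: 28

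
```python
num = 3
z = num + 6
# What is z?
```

Trace:
`num = 3` → num = 3
`z = num + 6` → z = 9
So z = 9

Answer: 9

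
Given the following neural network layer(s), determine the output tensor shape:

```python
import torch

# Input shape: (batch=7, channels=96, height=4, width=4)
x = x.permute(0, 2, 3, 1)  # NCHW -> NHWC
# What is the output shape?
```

Input: (7, 96, 4, 4) -> Output: (7, 4, 4, 96)

Answer: (7, 4, 4, 96)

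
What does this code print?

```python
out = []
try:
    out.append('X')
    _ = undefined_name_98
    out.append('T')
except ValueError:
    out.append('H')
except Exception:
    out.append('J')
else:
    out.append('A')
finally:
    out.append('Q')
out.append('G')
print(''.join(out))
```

Execution trace: 'X' (try body) → 'J' (except Exception) → 'Q' (finally) → 'G' (after the try/except). Output: XJQG

Answer: XJQG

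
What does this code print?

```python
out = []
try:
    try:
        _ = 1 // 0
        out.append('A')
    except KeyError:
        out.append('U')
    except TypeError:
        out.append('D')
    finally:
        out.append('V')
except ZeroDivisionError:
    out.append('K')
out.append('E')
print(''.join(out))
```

Execution trace: 'V' (finally) → 'K' (outer except ZeroDivisionError) → 'E' (after the try/except). Output: VKE

Answer: VKE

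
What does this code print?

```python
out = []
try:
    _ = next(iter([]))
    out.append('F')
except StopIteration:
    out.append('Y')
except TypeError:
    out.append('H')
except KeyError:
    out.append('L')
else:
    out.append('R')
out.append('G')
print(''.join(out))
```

Execution trace: 'Y' (except StopIteration) → 'G' (after the try/except). Output: YG

Answer: YG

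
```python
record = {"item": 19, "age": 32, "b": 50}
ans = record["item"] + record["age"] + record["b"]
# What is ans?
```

Trace:
`record = {"item": 19, "age": 32, "b": 50}` → record = {'item': 19, 'age': 32, 'b': 50}
`ans = record["item"] + record["age"] + record["b"]` → ans = 101
So ans = 101

Answer: 101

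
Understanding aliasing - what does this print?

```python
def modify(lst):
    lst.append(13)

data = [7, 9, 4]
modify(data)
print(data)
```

Key concept: function modifies passed list.
Step by step:
`data = [7, 9, 4]` → data = [7, 9, 4]
`modify(data)` → data = [7, 9, 4, 13]
`print(data)` → prints [7, 9, 4, 13]

Answer: [7, 9, 4, 13]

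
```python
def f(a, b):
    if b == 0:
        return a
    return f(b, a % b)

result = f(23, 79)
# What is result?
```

f(23, 79) -> f(79, 23) -> f(23, 10) -> f(10, 3) -> f(3, 1) -> f(1, 0) -> 1

Answer: 1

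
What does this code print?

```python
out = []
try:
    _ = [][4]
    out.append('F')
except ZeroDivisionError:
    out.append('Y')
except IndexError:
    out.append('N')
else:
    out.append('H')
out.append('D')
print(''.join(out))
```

Execution trace: 'N' (except IndexError) → 'D' (after the try/except). Output: ND

Answer: ND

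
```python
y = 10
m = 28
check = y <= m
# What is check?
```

Trace:
`y = 10` → y = 10
`m = 28` → m = 28
`check = y <= m` → check = True
So check = True

Answer: True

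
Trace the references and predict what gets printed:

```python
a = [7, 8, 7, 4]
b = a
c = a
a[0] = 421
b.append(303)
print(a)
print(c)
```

Key concept: multiple aliases.
Step by step:
`a = [7, 8, 7, 4]` → a = [7, 8, 7, 4]
`b = a` → b = [7, 8, 7, 4] (same object as a)
`c = a` → c = [7, 8, 7, 4] (same object as a, b)
`a[0] = 421` → a = [421, 8, 7, 4] (same object as b, c); b = [421, 8, 7, 4] (same object as a, c); c = [421, 8, 7, 4] (same object as a, b)
`b.append(303)` → a = [421, 8, 7, 4, 303] (same object as b, c); b = [421, 8, 7, 4, 303] (same object as a, c); c = [421, 8, 7, 4, 303] (same object as a, b)
`print(a)` → prints [421, 8, 7, 4, 303]
`print(c)` → prints [421, 8, 7, 4, 303]

Answer:
[421, 8, 7, 4, 303]
[421, 8, 7, 4, 303]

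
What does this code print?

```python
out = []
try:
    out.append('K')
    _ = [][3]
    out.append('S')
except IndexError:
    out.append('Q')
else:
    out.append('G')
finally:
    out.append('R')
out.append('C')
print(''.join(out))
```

Execution trace: 'K' (try body) → 'Q' (except IndexError) → 'R' (finally) → 'C' (after the try/except). Output: KQRC

Answer: KQRC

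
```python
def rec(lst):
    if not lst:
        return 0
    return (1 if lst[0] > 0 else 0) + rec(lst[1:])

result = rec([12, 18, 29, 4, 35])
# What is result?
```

Count of positive elements in [12, 18, 29, 4, 35] = 5

Answer: 5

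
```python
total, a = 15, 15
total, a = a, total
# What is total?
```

Trace:
`total, a = 15, 15` → total = 15; a = 15
`total, a = a, total` → total = 15; a = 15
So total = 15

Answer: 15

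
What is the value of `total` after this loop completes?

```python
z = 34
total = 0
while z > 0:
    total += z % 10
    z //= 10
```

Sum digits of 34
`total` takes the values: 0 → 4 → 7

Answer: 7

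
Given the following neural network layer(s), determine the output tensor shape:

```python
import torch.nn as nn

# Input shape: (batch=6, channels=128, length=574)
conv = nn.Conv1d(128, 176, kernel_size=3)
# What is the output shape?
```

Input: (6, 128, 574) -> Output: (6, 176, 572)

Answer: (6, 176, 572)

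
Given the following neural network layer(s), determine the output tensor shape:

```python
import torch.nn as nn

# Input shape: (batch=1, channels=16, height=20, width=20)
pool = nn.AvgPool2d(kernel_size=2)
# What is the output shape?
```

Input: (1, 16, 20, 20) -> Output: (1, 16, 10, 10)

Answer: (1, 16, 10, 10)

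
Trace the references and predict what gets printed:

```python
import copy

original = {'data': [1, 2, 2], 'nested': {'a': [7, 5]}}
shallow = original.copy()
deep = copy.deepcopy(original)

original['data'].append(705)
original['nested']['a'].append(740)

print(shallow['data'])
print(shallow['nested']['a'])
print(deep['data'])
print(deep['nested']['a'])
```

Key concept: comparing shallow vs deep copy.
Step by step:
`original = {'data': [1, 2, 2], 'nested': {'a': [7, 5]}}` → original = {'data': [1, 2, 2], 'nested': {'a': [7, 5]}}
`shallow = original.copy()` → shallow = {'data': [1, 2, 2], 'nested': {'a': [7, 5]}}
`deep = copy.deepcopy(original)` → deep = {'data': [1, 2, 2], 'nested': {'a': [7, 5]}}
`original['data'].append(705)` → original = {'data': [1, 2, 2, 705], 'nested': {'a': [7, 5]}}; shallow = {'data': [1, 2, 2, 705], 'nested': {'a': [7, 5]}}
`original['nested']['a'].append(740)` → original = {'data': [1, 2, 2, 705], 'nested': {'a': [7, 5, 740]}}; shallow = {'data': [1, 2, 2, 705], 'nested': {'a': [7, 5, 740]}}
`print(shallow['data'])` → prints [1, 2, 2, 705]
`print(shallow['nested']['a'])` → prints [7, 5, 740]
`print(deep['data'])` → prints [1, 2, 2]
`print(deep['nested']['a'])` → prints [7, 5]

Answer:
[1, 2, 2, 705]
[7, 5, 740]
[1, 2, 2]
[7, 5]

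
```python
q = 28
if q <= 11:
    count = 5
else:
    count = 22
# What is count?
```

Trace:
`q = 28` → q = 28
`if q <= 11: ...` → q <= 11 is False, take else branch → count = 22
So count = 22

Answer: 22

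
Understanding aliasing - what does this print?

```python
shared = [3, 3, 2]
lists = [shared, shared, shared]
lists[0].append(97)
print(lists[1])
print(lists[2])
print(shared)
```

Key concept: list of same reference.
Step by step:
`shared = [3, 3, 2]` → shared = [3, 3, 2]
`lists = [shared, shared, shared]` → lists = [[3, 3, 2], [3, 3, 2], [3, 3, 2]]
`lists[0].append(97)` → shared = [3, 3, 2, 97]; lists = [[3, 3, 2, 97], [3, 3, 2, 97], [3, 3, 2, 97]]
`print(lists[1])` → prints [3, 3, 2, 97]
`print(lists[2])` → prints [3, 3, 2, 97]
`print(shared)` → prints [3, 3, 2, 97]

Answer:
[3, 3, 2, 97]
[3, 3, 2, 97]
[3, 3, 2, 97]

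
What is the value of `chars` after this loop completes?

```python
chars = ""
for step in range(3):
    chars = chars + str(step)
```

Concatenate digits 0 to 2
`chars` takes the values: "" → "0" → "01" → "012"

Answer: "012"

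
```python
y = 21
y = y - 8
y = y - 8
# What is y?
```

Trace:
`y = 21` → y = 21
`y = y - 8` → y = 13
`y = y - 8` → y = 5
So y = 5

Answer: 5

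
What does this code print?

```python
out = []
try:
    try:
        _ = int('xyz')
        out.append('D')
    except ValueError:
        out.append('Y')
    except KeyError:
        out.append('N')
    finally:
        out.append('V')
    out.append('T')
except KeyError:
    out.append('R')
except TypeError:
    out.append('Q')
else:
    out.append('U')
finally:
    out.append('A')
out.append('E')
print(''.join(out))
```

Execution trace: 'Y' (inner except ValueError) → 'V' (inner finally) → 'T' (try body, no exception) → 'U' (else) → 'A' (finally) → 'E' (after the try/except). Output: YVTUAE

Answer: YVTUAE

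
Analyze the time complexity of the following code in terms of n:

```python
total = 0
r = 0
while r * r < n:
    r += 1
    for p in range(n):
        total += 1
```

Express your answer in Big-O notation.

Each loop level contributes: √n × n. Multiplying the contributions gives O(n√n).

Answer: O(n√n)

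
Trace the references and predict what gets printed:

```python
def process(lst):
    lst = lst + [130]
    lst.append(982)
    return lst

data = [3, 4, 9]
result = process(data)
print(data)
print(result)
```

Key concept: rebinding parameter vs mutation.
Step by step:
`data = [3, 4, 9]` → data = [3, 4, 9]
`result = process(data)` → result = [3, 4, 9, 130, 982]
`print(data)` → prints [3, 4, 9]
`print(result)` → prints [3, 4, 9, 130, 982]

Answer:
[3, 4, 9]
[3, 4, 9, 130, 982]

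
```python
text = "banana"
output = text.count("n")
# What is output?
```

Trace:
`text = "banana"` → text = 'banana'
`output = text.count("n")` → output = 2
So output = 2

Answer: 2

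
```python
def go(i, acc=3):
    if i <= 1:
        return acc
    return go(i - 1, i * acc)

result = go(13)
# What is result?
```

Accumulator trace (n, acc): (13, 3) -> (12, 39) -> (11, 468) -> (10, 5148) -> (9, 51480) -> (8, 463320) -> (7, 3706560) -> (6, 25945920) -> (5, 155675520) -> (4, 778377600) -> (3, 3113510400) -> (2, 9340531200) -> (1, 18681062400) -> return 18681062400

Answer: 18681062400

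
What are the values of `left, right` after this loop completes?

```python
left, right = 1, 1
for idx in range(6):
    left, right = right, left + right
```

Fibonacci: after 6 iterations
`left, right` takes the values: (1, 1) → (1, 2) → (2, 3) → (3, 5) → (5, 8) → (8, 13) → (13, 21)

Answer: 13, 21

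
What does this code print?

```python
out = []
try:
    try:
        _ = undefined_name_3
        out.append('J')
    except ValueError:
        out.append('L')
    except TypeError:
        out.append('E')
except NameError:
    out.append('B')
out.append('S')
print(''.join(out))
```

Execution trace: 'B' (outer except NameError) → 'S' (after the try/except). Output: BS

Answer: BS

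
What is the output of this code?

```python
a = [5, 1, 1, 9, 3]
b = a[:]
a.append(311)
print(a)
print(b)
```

Key concept: slice [:] creates copy.
Step by step:
`a = [5, 1, 1, 9, 3]` → a = [5, 1, 1, 9, 3]
`b = a[:]` → b = [5, 1, 1, 9, 3]
`a.append(311)` → a = [5, 1, 1, 9, 3, 311]
`print(a)` → prints [5, 1, 1, 9, 3, 311]
`print(b)` → prints [5, 1, 1, 9, 3]

Answer:
[5, 1, 1, 9, 3, 311]
[5, 1, 1, 9, 3]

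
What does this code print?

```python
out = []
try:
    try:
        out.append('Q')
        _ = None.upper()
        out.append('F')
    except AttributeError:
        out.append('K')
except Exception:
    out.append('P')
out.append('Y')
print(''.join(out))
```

Execution trace: 'Q' (inner try body) → 'K' (inner except AttributeError) → 'Y' (after the try/except). Output: QKY

Answer: QKY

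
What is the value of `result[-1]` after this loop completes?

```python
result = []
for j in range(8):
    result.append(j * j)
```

Last element of squares 0 to 7
`result` takes the values: [] → [0] → [0, 1] → [0, 1, 4] → [0, 1, 4, 9] → [0, 1, 4, 9, 16] → [0, 1, 4, 9, 16, 25] → [0, 1, 4, 9, 16, 25, 36] → [0, 1, 4, 9, 16, 25, 36, 49]
So `result[-1]` = 49

Answer: 49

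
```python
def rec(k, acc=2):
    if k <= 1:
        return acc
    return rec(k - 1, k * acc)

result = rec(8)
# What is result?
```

Accumulator trace (n, acc): (8, 2) -> (7, 16) -> (6, 112) -> (5, 672) -> (4, 3360) -> (3, 13440) -> (2, 40320) -> (1, 80640) -> return 80640

Answer: 80640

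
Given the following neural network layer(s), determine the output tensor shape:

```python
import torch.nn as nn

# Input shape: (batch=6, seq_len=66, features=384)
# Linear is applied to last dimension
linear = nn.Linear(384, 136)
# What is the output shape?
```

Input: (6, 66, 384) -> Output: (6, 66, 136)

Answer: (6, 66, 136)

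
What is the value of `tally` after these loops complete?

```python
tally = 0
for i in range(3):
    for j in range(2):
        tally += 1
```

3 * 2 = 6
`tally` takes the values: 0 → 1 → 2 → 3 → 4 → 5 → 6

Answer: 6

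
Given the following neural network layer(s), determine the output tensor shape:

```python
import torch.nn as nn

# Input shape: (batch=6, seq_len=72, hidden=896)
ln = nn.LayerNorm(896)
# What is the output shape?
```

Input: (6, 72, 896) -> Output: (6, 72, 896)

Answer: (6, 72, 896)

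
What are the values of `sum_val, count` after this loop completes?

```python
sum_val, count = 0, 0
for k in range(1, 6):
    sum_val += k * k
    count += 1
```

Sum of squares and count
`sum_val, count` takes the values: (0, 0) → (1, 0) → (1, 1) → (5, 1) → (5, 2) → (14, 2) → (14, 3) → (30, 3) → (30, 4) → (55, 4) → (55, 5)

Answer: 55, 5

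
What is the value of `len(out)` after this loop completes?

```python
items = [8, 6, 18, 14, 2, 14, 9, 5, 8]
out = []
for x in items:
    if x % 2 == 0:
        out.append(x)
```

Count even numbers in [8, 6, 18, 14, 2, 14, 9, 5, 8]
`out` takes the values: [] → [8] → [8, 6] → [8, 6, 18] → [8, 6, 18, 14] → [8, 6, 18, 14, 2] → [8, 6, 18, 14, 2, 14] → [8, 6, 18, 14, 2, 14, 8]
So `len(out)` = 7

Answer: 7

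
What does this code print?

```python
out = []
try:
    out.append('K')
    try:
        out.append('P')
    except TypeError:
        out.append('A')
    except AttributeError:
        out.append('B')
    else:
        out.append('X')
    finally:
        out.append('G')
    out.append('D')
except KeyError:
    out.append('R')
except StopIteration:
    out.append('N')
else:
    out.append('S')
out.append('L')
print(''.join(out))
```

Execution trace: 'K' (try body) → 'P' (inner try body, no exception) → 'X' (inner else) → 'G' (inner finally) → 'D' (try body, no exception) → 'S' (else) → 'L' (after the try/except). Output: KPXGDSL

Answer: KPXGDSL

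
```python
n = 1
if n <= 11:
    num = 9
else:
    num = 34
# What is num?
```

Trace:
`n = 1` → n = 1
`if n <= 11: ...` → n <= 11 is True → num = 9
So num = 9

Answer: 9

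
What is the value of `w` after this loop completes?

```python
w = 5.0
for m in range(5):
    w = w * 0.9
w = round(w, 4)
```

Exponential decay: 5.0 * 0.9^5
`w` takes the values: 5.0 → 4.5 → 4.05 → 3.645 → 3.2805 → 2.95245 → 2.9525

Answer: 2.9525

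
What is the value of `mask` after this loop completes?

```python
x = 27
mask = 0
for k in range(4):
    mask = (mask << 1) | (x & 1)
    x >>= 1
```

Reverse lowest 4 bits of 27
`mask` takes the values: 0 → 1 → 3 → 6 → 13

Answer: 13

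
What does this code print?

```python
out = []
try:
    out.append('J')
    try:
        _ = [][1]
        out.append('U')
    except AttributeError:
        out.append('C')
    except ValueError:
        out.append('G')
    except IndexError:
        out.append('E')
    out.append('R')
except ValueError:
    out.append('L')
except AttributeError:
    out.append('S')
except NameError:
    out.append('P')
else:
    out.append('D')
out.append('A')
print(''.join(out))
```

Execution trace: 'J' (try body) → 'E' (inner except IndexError) → 'R' (try body, no exception) → 'D' (else) → 'A' (after the try/except). Output: JERDA

Answer: JERDA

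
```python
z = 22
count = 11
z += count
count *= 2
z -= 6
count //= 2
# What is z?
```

Trace:
`z = 22` → z = 22
`count = 11` → count = 11
`z += count` → z = 33
`count *= 2` → count = 22
`z -= 6` → z = 27
`count //= 2` → count = 11
So z = 27

Answer: 27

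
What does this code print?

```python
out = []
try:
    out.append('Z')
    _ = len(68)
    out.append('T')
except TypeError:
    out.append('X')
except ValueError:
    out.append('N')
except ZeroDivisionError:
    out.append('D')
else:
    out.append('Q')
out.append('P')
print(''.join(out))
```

Execution trace: 'Z' (try body) → 'X' (except TypeError) → 'P' (after the try/except). Output: ZXP

Answer: ZXP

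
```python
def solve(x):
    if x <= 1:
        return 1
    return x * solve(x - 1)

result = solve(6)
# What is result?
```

solve(6) = 6 * 5 * 4 * 3 * 2 * 1 = 720

Answer: 720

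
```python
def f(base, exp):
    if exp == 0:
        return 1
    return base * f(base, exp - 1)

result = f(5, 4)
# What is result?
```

f(5, 4) = 5 * 5 * 5 * 5 = 625

Answer: 625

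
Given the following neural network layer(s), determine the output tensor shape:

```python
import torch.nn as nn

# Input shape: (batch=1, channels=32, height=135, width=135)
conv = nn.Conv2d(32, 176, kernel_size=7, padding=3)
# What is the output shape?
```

Input: (1, 32, 135, 135) -> Output: (1, 176, 135, 135)

Answer: (1, 176, 135, 135)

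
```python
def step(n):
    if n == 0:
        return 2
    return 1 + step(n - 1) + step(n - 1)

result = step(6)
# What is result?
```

step(n) = 1 + 2·step(n-1), step(0)=2. Closed form: (2+1)·2^6 - 1 = 191.

Answer: 191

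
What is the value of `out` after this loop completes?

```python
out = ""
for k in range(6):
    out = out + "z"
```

Repeat 'z' 6 times
`out` takes the values: "" → "z" → "zz" → "zzz" → "zzzz" → "zzzzz" → "zzzzzz"

Answer: "zzzzzz"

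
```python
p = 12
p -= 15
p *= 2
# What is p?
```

Trace:
`p = 12` → p = 12
`p -= 15` → p = -3
`p *= 2` → p = -6
So p = -6

Answer: -6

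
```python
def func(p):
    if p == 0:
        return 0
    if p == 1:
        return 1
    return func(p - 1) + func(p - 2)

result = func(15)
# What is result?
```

Build up from base cases: func(0)=0, func(1)=1, func(2)=1, func(3)=2, func(4)=3, func(5)=5, func(6)=8, ..., func(15)=610

Answer: 610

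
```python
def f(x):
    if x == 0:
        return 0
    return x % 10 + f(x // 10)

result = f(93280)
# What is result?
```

Sum of digits of 93280: 0 + 8 + 2 + 3 + 9 = 22

Answer: 22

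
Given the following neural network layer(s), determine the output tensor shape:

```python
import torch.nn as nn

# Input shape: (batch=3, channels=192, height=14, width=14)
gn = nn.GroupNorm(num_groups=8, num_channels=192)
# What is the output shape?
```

Input: (3, 192, 14, 14) -> Output: (3, 192, 14, 14)

Answer: (3, 192, 14, 14)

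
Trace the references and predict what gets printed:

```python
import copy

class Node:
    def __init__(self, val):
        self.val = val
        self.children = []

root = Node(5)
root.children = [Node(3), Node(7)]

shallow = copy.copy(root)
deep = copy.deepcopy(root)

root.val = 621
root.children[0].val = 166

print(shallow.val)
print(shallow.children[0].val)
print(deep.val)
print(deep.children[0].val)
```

Key concept: deep copy with custom objects.
Step by step:
`root = Node(5)` → root = Node(val=5, children=[])
`root.children = [Node(3), Node(7)]` → root = Node(val=5, children=[Node(val=3, children=[]), Node(val=7, children=[])])
`shallow = copy.copy(root)` → shallow = Node(val=5, children=[Node(val=3, children=[]), Node(val=7, children=[])])
`deep = copy.deepcopy(root)` → deep = Node(val=5, children=[Node(val=3, children=[]), Node(val=7, children=[])])
`root.val = 621` → root = Node(val=621, children=[Node(val=3, children=[]), Node(val=7, children=[])])
`root.children[0].val = 166` → root = Node(val=621, children=[Node(val=166, children=[]), Node(val=7, children=[])]); shallow = Node(val=5, children=[Node(val=166, children=[]), Node(val=7, children=[])])
`print(shallow.val)` → prints 5
`print(shallow.children[0].val)` → prints 166
`print(deep.val)` → prints 5
`print(deep.children[0].val)` → prints 3

Answer:
5
166
5
3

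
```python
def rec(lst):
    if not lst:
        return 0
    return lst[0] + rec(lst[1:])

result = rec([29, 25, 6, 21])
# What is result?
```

29 + 25 + 6 + 21 + 0 = 81

Answer: 81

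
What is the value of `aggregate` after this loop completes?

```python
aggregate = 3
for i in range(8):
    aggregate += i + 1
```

Start at 3, add 1 to 8 = 39
`aggregate` takes the values: 3 → 4 → 6 → 9 → 13 → 18 → 24 → 31 → 39

Answer: 39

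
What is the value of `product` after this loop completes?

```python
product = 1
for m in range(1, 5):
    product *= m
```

4! = 24
`product` takes the values: 1 → 2 → 6 → 24

Answer: 24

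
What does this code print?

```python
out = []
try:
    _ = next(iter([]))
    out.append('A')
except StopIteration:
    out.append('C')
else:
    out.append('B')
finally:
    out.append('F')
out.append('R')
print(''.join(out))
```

Execution trace: 'C' (except StopIteration) → 'F' (finally) → 'R' (after the try/except). Output: CFR

Answer: CFR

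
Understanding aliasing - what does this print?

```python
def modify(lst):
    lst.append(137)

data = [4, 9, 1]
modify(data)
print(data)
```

Key concept: function modifies passed list.
Step by step:
`data = [4, 9, 1]` → data = [4, 9, 1]
`modify(data)` → data = [4, 9, 1, 137]
`print(data)` → prints [4, 9, 1, 137]

Answer: [4, 9, 1, 137]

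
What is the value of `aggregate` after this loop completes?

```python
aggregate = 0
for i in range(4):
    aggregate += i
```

Sum of 0 to 3 = 6
`aggregate` takes the values: 0 → 1 → 3 → 6

Answer: 6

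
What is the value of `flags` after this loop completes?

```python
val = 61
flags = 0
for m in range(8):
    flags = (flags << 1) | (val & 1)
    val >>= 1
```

Reverse lowest 8 bits of 61
`flags` takes the values: 0 → 1 → 2 → 5 → 11 → 23 → 47 → 94 → 188

Answer: 188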